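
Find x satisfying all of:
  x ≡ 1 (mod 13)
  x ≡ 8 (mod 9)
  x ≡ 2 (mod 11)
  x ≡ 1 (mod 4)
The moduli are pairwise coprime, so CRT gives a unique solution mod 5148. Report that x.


Product of moduli M = 13 · 9 · 11 · 4 = 5148.
Merge one congruence at a time:
  Start: x ≡ 1 (mod 13).
  Combine with x ≡ 8 (mod 9); new modulus lcm = 117.
    Write x = 1 + 13·t and substitute into x ≡ 8 (mod 9): 13·t ≡ 8 − 1 = 7 (mod 9).
    Reduce coefficients mod 9: 4·t ≡ 7 (mod 9).
    The inverse of 4 mod 9 is 7 (since 4·7 = 28 = 3·9 + 1), so t ≡ 7·7 = 49 ≡ 4 (mod 9).
    Then x = 1 + 13·4 = 53, valid modulo lcm(13, 9) = 117: x ≡ 53 (mod 117).
  Combine with x ≡ 2 (mod 11); new modulus lcm = 1287.
    Write x = 53 + 117·t and substitute into x ≡ 2 (mod 11): 117·t ≡ 2 − 53 = -51 (mod 11).
    Reduce coefficients mod 11: 7·t ≡ 4 (mod 11).
    The inverse of 7 mod 11 is 8 (since 7·8 = 56 = 5·11 + 1), so t ≡ 8·4 = 32 ≡ 10 (mod 11).
    Then x = 53 + 117·10 = 1223, valid modulo lcm(117, 11) = 1287: x ≡ 1223 (mod 1287).
  Combine with x ≡ 1 (mod 4); new modulus lcm = 5148.
    Write x = 1223 + 1287·t and substitute into x ≡ 1 (mod 4): 1287·t ≡ 1 − 1223 = -1222 (mod 4).
    Reduce coefficients mod 4: 3·t ≡ 2 (mod 4).
    The inverse of 3 mod 4 is 3 (since 3·3 = 9 = 2·4 + 1), so t ≡ 3·2 = 6 ≡ 2 (mod 4).
    Then x = 1223 + 1287·2 = 3797, valid modulo lcm(1287, 4) = 5148: x ≡ 3797 (mod 5148).
Verify against each original: 3797 mod 13 = 1, 3797 mod 9 = 8, 3797 mod 11 = 2, 3797 mod 4 = 1.

x ≡ 3797 (mod 5148).


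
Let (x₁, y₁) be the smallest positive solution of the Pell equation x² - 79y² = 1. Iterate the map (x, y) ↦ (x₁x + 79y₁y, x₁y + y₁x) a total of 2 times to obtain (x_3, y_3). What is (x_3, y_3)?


Step 1: Find the fundamental solution (x₁, y₁) of x² - 79y² = 1.
  Expand √79 as a continued fraction. a₀ = ⌊√79⌋ = 8; iterate m_{k+1} = d_k·a_k − m_k, d_{k+1} = (79 − m_{k+1}²)/d_k, a_{k+1} = ⌊(a₀ + m_{k+1})/d_{k+1}⌋ (starting m₀ = 0, d₀ = 1), with convergents p_k = a_k·p_{k-1} + p_{k-2}, q_k = a_k·q_{k-1} + q_{k-2} (p₋₁ = 1, q₋₁ = 0):
  k = 0: a₀ = 8; p₀/q₀ = 8/1; p₀² − 79·q₀² = 64 − 79 = -15.
  k = 1: m = 8, d = 15, a = ⌊(8 + 8)/15⌋ = 1; p/q = (1·8 + 1)/(1·1 + 0) = 9/1; p² − 79·q² = 81 − 79 = 2.
  k = 2: m = 7, d = 2, a = ⌊(8 + 7)/2⌋ = 7; p/q = (7·9 + 8)/(7·1 + 1) = 71/8; p² − 79·q² = 5041 − 5056 = -15.
  k = 3: m = 7, d = 15, a = ⌊(8 + 7)/15⌋ = 1; p/q = (1·71 + 9)/(1·8 + 1) = 80/9; p² − 79·q² = 6400 − 6399 = 1.
  The first convergent with p² − 79·q² = 1 gives the fundamental solution (x₁, y₁) = (80, 9).
Step 2: Apply the recurrence (x_{n+1}, y_{n+1}) = (x₁x_n + 79y₁y_n, x₁y_n + y₁x_n) repeatedly.
  From (x_1, y_1) = (80, 9): x_2 = 80·80 + 79·9·9 = 12799; y_2 = 80·9 + 9·80 = 1440.
  From (x_2, y_2) = (12799, 1440): x_3 = 80·12799 + 79·9·1440 = 2047760; y_3 = 80·1440 + 9·12799 = 230391.
Step 3: Verify x_3² - 79·y_3² = 4193321017600 - 4193321017599 = 1 (should be 1). ✓

(x_1, y_1) = (80, 9); (x_3, y_3) = (2047760, 230391).


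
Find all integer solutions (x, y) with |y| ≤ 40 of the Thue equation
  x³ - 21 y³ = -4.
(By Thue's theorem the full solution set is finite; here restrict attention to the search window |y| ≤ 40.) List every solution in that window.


The equation is x³ - 21y³ = -4. For fixed y, x³ = 21·y³ − 4, so a solution requires the RHS to be a perfect cube.
Strategy: iterate y from -40 to 40, compute RHS = 21·y³ − 4, and check whether it is a (positive or negative) perfect cube.
Check small values of y:
  y = 0: RHS = -4 is not a perfect cube.
  y = 1: RHS = 17 is not a perfect cube.
  y = -1: RHS = -25 is not a perfect cube.
  y = 2: RHS = 164 is not a perfect cube.
  y = -2: RHS = -172 is not a perfect cube.
  y = 3: RHS = 563 is not a perfect cube.
  y = -3: RHS = -571 is not a perfect cube.
Continuing the search up to |y| = 40 finds no solutions either.
No (x, y) in the scanned range satisfies the equation.

No integer solutions with |y| ≤ 40.


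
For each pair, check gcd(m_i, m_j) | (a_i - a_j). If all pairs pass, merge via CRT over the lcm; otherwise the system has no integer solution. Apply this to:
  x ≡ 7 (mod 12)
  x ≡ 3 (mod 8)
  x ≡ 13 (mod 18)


Moduli 12, 8, 18 are not pairwise coprime, so CRT works modulo lcm(m_i) when all pairwise compatibility conditions hold.
Pairwise compatibility: gcd(m_i, m_j) must divide a_i - a_j for every pair.
Merge one congruence at a time:
  Start: x ≡ 7 (mod 12).
  Combine with x ≡ 3 (mod 8): gcd(12, 8) = 4; 3 - 7 = -4, which IS divisible by 4, so compatible.
    Write x = 7 + 12·t and substitute into x ≡ 3 (mod 8): 12·t ≡ 3 − 7 = -4 (mod 8).
    Divide the congruence (and modulus) by g = 4: 3·t ≡ -1 (mod 2).
    Reduce coefficients mod 2: 1·t ≡ 1 (mod 2).
    So t ≡ 1 (mod 2).
    Then x = 7 + 12·1 = 19, valid modulo lcm(12, 8) = 24: x ≡ 19 (mod 24).
  Combine with x ≡ 13 (mod 18): gcd(24, 18) = 6; 13 - 19 = -6, which IS divisible by 6, so compatible.
    Write x = 19 + 24·t and substitute into x ≡ 13 (mod 18): 24·t ≡ 13 − 19 = -6 (mod 18).
    Divide the congruence (and modulus) by g = 6: 4·t ≡ -1 (mod 3).
    Reduce coefficients mod 3: 1·t ≡ 2 (mod 3).
    So t ≡ 2 (mod 3).
    Then x = 19 + 24·2 = 67, valid modulo lcm(24, 18) = 72: x ≡ 67 (mod 72).
Verify: 67 mod 12 = 7, 67 mod 8 = 3, 67 mod 18 = 13.

x ≡ 67 (mod 72).


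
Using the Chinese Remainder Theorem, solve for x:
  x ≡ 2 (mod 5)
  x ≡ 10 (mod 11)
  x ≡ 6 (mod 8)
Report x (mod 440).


Moduli 5, 11, 8 are pairwise coprime; by CRT there is a unique solution modulo M = 5 · 11 · 8 = 440.
Solve pairwise, accumulating the modulus:
  Start with x ≡ 2 (mod 5).
  Combine with x ≡ 10 (mod 11): since gcd(5, 11) = 1, we get a unique residue mod 55.
    Write x = 2 + 5·t and substitute into x ≡ 10 (mod 11): 5·t ≡ 10 − 2 = 8 (mod 11).
    The inverse of 5 mod 11 is 9 (since 5·9 = 45 = 4·11 + 1), so t ≡ 9·8 = 72 ≡ 6 (mod 11).
    Then x = 2 + 5·6 = 32, valid modulo lcm(5, 11) = 55: x ≡ 32 (mod 55).
  Combine with x ≡ 6 (mod 8): since gcd(55, 8) = 1, we get a unique residue mod 440.
    Write x = 32 + 55·t and substitute into x ≡ 6 (mod 8): 55·t ≡ 6 − 32 = -26 (mod 8).
    Reduce coefficients mod 8: 7·t ≡ 6 (mod 8).
    The inverse of 7 mod 8 is 7 (since 7·7 = 49 = 6·8 + 1), so t ≡ 7·6 = 42 ≡ 2 (mod 8).
    Then x = 32 + 55·2 = 142, valid modulo lcm(55, 8) = 440: x ≡ 142 (mod 440).
Verify: 142 mod 5 = 2 ✓, 142 mod 11 = 10 ✓, 142 mod 8 = 6 ✓.

x ≡ 142 (mod 440).


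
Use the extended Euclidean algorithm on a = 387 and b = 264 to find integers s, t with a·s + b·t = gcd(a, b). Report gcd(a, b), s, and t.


Euclidean algorithm on (387, 264) — divide until remainder is 0:
  387 = 1 · 264 + 123
  264 = 2 · 123 + 18
  123 = 6 · 18 + 15
  18 = 1 · 15 + 3
  15 = 5 · 3 + 0
gcd(387, 264) = 3.
Track Bezout coefficients alongside the remainders: start with r₀ = 387 = a·1 + b·0 (s = 1, t = 0) and r₁ = 264 = a·0 + b·1 (s = 0, t = 1); each new remainder r_{k+1} = r_{k-1} − q_k·r_k inherits s_{k+1} = s_{k-1} − q_k·s_k, t_{k+1} = t_{k-1} − q_k·t_k, so r_k = a·s_k + b·t_k at every step:
  q = 1: r = 123, s = 1 − 1·0 = 1, t = 0 − 1·1 = -1  (check: 387·1 + 264·(-1) = 123)
  q = 2: r = 18, s = 0 − 2·1 = -2, t = 1 − 2·(-1) = 3  (check: 387·(-2) + 264·3 = 18)
  q = 6: r = 15, s = 1 − 6·(-2) = 13, t = -1 − 6·3 = -19  (check: 387·13 + 264·(-19) = 15)
  q = 1: r = 3, s = -2 − 1·13 = -15, t = 3 − 1·(-19) = 22  (check: 387·(-15) + 264·22 = 3)
The row with r = 3 (the gcd) gives the Bezout coefficients s = -15, t = 22.
Result: 387 · (-15) + 264 · (22) = 3.

gcd(387, 264) = 3; s = -15, t = 22 (check: 387·(-15) + 264·22 = 3).


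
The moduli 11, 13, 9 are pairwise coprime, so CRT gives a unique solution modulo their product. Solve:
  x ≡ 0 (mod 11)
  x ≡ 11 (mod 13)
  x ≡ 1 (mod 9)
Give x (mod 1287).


Moduli 11, 13, 9 are pairwise coprime; by CRT there is a unique solution modulo M = 11 · 13 · 9 = 1287.
Solve pairwise, accumulating the modulus:
  Start with x ≡ 0 (mod 11).
  Combine with x ≡ 11 (mod 13): since gcd(11, 13) = 1, we get a unique residue mod 143.
    Write x = 0 + 11·t and substitute into x ≡ 11 (mod 13): 11·t ≡ 11 − 0 = 11 (mod 13).
    The inverse of 11 mod 13 is 6 (since 11·6 = 66 = 5·13 + 1), so t ≡ 6·11 = 66 ≡ 1 (mod 13).
    Then x = 0 + 11·1 = 11, valid modulo lcm(11, 13) = 143: x ≡ 11 (mod 143).
  Combine with x ≡ 1 (mod 9): since gcd(143, 9) = 1, we get a unique residue mod 1287.
    Write x = 11 + 143·t and substitute into x ≡ 1 (mod 9): 143·t ≡ 1 − 11 = -10 (mod 9).
    Reduce coefficients mod 9: 8·t ≡ 8 (mod 9).
    The inverse of 8 mod 9 is 8 (since 8·8 = 64 = 7·9 + 1), so t ≡ 8·8 = 64 ≡ 1 (mod 9).
    Then x = 11 + 143·1 = 154, valid modulo lcm(143, 9) = 1287: x ≡ 154 (mod 1287).
Verify: 154 mod 11 = 0 ✓, 154 mod 13 = 11 ✓, 154 mod 9 = 1 ✓.

x ≡ 154 (mod 1287).


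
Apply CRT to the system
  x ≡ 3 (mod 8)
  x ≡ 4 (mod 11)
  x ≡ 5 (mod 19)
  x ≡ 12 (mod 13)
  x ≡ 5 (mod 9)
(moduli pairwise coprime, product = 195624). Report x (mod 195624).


Product of moduli M = 8 · 11 · 19 · 13 · 9 = 195624.
Merge one congruence at a time:
  Start: x ≡ 3 (mod 8).
  Combine with x ≡ 4 (mod 11); new modulus lcm = 88.
    Write x = 3 + 8·t and substitute into x ≡ 4 (mod 11): 8·t ≡ 4 − 3 = 1 (mod 11).
    The inverse of 8 mod 11 is 7 (since 8·7 = 56 = 5·11 + 1), so t ≡ 7·1 = 7 ≡ 7 (mod 11).
    Then x = 3 + 8·7 = 59, valid modulo lcm(8, 11) = 88: x ≡ 59 (mod 88).
  Combine with x ≡ 5 (mod 19); new modulus lcm = 1672.
    Write x = 59 + 88·t and substitute into x ≡ 5 (mod 19): 88·t ≡ 5 − 59 = -54 (mod 19).
    Reduce coefficients mod 19: 12·t ≡ 3 (mod 19).
    The inverse of 12 mod 19 is 8 (since 12·8 = 96 = 5·19 + 1), so t ≡ 8·3 = 24 ≡ 5 (mod 19).
    Then x = 59 + 88·5 = 499, valid modulo lcm(88, 19) = 1672: x ≡ 499 (mod 1672).
  Combine with x ≡ 12 (mod 13); new modulus lcm = 21736.
    Write x = 499 + 1672·t and substitute into x ≡ 12 (mod 13): 1672·t ≡ 12 − 499 = -487 (mod 13).
    Reduce coefficients mod 13: 8·t ≡ 7 (mod 13).
    The inverse of 8 mod 13 is 5 (since 8·5 = 40 = 3·13 + 1), so t ≡ 5·7 = 35 ≡ 9 (mod 13).
    Then x = 499 + 1672·9 = 15547, valid modulo lcm(1672, 13) = 21736: x ≡ 15547 (mod 21736).
  Combine with x ≡ 5 (mod 9); new modulus lcm = 195624.
    Write x = 15547 + 21736·t and substitute into x ≡ 5 (mod 9): 21736·t ≡ 5 − 15547 = -15542 (mod 9).
    Reduce coefficients mod 9: 1·t ≡ 1 (mod 9).
    So t ≡ 1 (mod 9).
    Then x = 15547 + 21736·1 = 37283, valid modulo lcm(21736, 9) = 195624: x ≡ 37283 (mod 195624).
Verify against each original: 37283 mod 8 = 3, 37283 mod 11 = 4, 37283 mod 19 = 5, 37283 mod 13 = 12, 37283 mod 9 = 5.

x ≡ 37283 (mod 195624).


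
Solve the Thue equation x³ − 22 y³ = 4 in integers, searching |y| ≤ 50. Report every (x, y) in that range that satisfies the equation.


The equation is x³ - 22y³ = 4. For fixed y, x³ = 22·y³ + 4, so a solution requires the RHS to be a perfect cube.
Strategy: iterate y from -50 to 50, compute RHS = 22·y³ + 4, and check whether it is a (positive or negative) perfect cube.
Check small values of y:
  y = 0: RHS = 4 is not a perfect cube.
  y = 1: RHS = 26 is not a perfect cube.
  y = -1: RHS = -18 is not a perfect cube.
  y = 2: RHS = 180 is not a perfect cube.
  y = -2: RHS = -172 is not a perfect cube.
  y = 3: RHS = 598 is not a perfect cube.
  y = -3: RHS = -590 is not a perfect cube.
Continuing the search up to |y| = 50 finds no solutions either.
No (x, y) in the scanned range satisfies the equation.

No integer solutions with |y| ≤ 50.


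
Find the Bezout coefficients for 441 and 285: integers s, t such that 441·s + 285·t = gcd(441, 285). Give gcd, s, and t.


Euclidean algorithm on (441, 285) — divide until remainder is 0:
  441 = 1 · 285 + 156
  285 = 1 · 156 + 129
  156 = 1 · 129 + 27
  129 = 4 · 27 + 21
  27 = 1 · 21 + 6
  21 = 3 · 6 + 3
  6 = 2 · 3 + 0
gcd(441, 285) = 3.
Track Bezout coefficients alongside the remainders: start with r₀ = 441 = a·1 + b·0 (s = 1, t = 0) and r₁ = 285 = a·0 + b·1 (s = 0, t = 1); each new remainder r_{k+1} = r_{k-1} − q_k·r_k inherits s_{k+1} = s_{k-1} − q_k·s_k, t_{k+1} = t_{k-1} − q_k·t_k, so r_k = a·s_k + b·t_k at every step:
  q = 1: r = 156, s = 1 − 1·0 = 1, t = 0 − 1·1 = -1  (check: 441·1 + 285·(-1) = 156)
  q = 1: r = 129, s = 0 − 1·1 = -1, t = 1 − 1·(-1) = 2  (check: 441·(-1) + 285·2 = 129)
  q = 1: r = 27, s = 1 − 1·(-1) = 2, t = -1 − 1·2 = -3  (check: 441·2 + 285·(-3) = 27)
  q = 4: r = 21, s = -1 − 4·2 = -9, t = 2 − 4·(-3) = 14  (check: 441·(-9) + 285·14 = 21)
  q = 1: r = 6, s = 2 − 1·(-9) = 11, t = -3 − 1·14 = -17  (check: 441·11 + 285·(-17) = 6)
  q = 3: r = 3, s = -9 − 3·11 = -42, t = 14 − 3·(-17) = 65  (check: 441·(-42) + 285·65 = 3)
The row with r = 3 (the gcd) gives the Bezout coefficients s = -42, t = 65.
Result: 441 · (-42) + 285 · (65) = 3.

gcd(441, 285) = 3; s = -42, t = 65 (check: 441·(-42) + 285·65 = 3).


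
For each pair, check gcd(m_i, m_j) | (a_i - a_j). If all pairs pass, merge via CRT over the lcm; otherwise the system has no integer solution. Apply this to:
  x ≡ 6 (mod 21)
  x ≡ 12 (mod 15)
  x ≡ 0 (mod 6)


Moduli 21, 15, 6 are not pairwise coprime, so CRT works modulo lcm(m_i) when all pairwise compatibility conditions hold.
Pairwise compatibility: gcd(m_i, m_j) must divide a_i - a_j for every pair.
Merge one congruence at a time:
  Start: x ≡ 6 (mod 21).
  Combine with x ≡ 12 (mod 15): gcd(21, 15) = 3; 12 - 6 = 6, which IS divisible by 3, so compatible.
    Write x = 6 + 21·t and substitute into x ≡ 12 (mod 15): 21·t ≡ 12 − 6 = 6 (mod 15).
    Divide the congruence (and modulus) by g = 3: 7·t ≡ 2 (mod 5).
    Reduce coefficients mod 5: 2·t ≡ 2 (mod 5).
    The inverse of 2 mod 5 is 3 (since 2·3 = 6 = 1·5 + 1), so t ≡ 3·2 = 6 ≡ 1 (mod 5).
    Then x = 6 + 21·1 = 27, valid modulo lcm(21, 15) = 105: x ≡ 27 (mod 105).
  Combine with x ≡ 0 (mod 6): gcd(105, 6) = 3; 0 - 27 = -27, which IS divisible by 3, so compatible.
    Write x = 27 + 105·t and substitute into x ≡ 0 (mod 6): 105·t ≡ 0 − 27 = -27 (mod 6).
    Divide the congruence (and modulus) by g = 3: 35·t ≡ -9 (mod 2).
    Reduce coefficients mod 2: 1·t ≡ 1 (mod 2).
    So t ≡ 1 (mod 2).
    Then x = 27 + 105·1 = 132, valid modulo lcm(105, 6) = 210: x ≡ 132 (mod 210).
Verify: 132 mod 21 = 6, 132 mod 15 = 12, 132 mod 6 = 0.

x ≡ 132 (mod 210).


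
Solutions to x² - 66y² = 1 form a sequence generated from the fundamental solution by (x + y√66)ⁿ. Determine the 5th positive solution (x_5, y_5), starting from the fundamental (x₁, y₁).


Step 1: Find the fundamental solution (x₁, y₁) of x² - 66y² = 1.
  Expand √66 as a continued fraction. a₀ = ⌊√66⌋ = 8; iterate m_{k+1} = d_k·a_k − m_k, d_{k+1} = (66 − m_{k+1}²)/d_k, a_{k+1} = ⌊(a₀ + m_{k+1})/d_{k+1}⌋ (starting m₀ = 0, d₀ = 1), with convergents p_k = a_k·p_{k-1} + p_{k-2}, q_k = a_k·q_{k-1} + q_{k-2} (p₋₁ = 1, q₋₁ = 0):
  k = 0: a₀ = 8; p₀/q₀ = 8/1; p₀² − 66·q₀² = 64 − 66 = -2.
  k = 1: m = 8, d = 2, a = ⌊(8 + 8)/2⌋ = 8; p/q = (8·8 + 1)/(8·1 + 0) = 65/8; p² − 66·q² = 4225 − 4224 = 1.
  The first convergent with p² − 66·q² = 1 gives the fundamental solution (x₁, y₁) = (65, 8).
Step 2: Apply the recurrence (x_{n+1}, y_{n+1}) = (x₁x_n + 66y₁y_n, x₁y_n + y₁x_n) repeatedly.
  From (x_1, y_1) = (65, 8): x_2 = 65·65 + 66·8·8 = 8449; y_2 = 65·8 + 8·65 = 1040.
  From (x_2, y_2) = (8449, 1040): x_3 = 65·8449 + 66·8·1040 = 1098305; y_3 = 65·1040 + 8·8449 = 135192.
  From (x_3, y_3) = (1098305, 135192): x_4 = 65·1098305 + 66·8·135192 = 142771201; y_4 = 65·135192 + 8·1098305 = 17573920.
  From (x_4, y_4) = (142771201, 17573920): x_5 = 65·142771201 + 66·8·17573920 = 18559157825; y_5 = 65·17573920 + 8·142771201 = 2284474408.
Step 3: Verify x_5² - 66·y_5² = 344442339173258730625 - 344442339173258730624 = 1 (should be 1). ✓

(x_1, y_1) = (65, 8); (x_5, y_5) = (18559157825, 2284474408).


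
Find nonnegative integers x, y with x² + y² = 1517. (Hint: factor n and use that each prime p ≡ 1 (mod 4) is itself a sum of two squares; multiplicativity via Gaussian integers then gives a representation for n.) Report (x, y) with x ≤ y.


Step 1: Factor n = 1517 = 37 · 41.
Step 2: Check the mod-4 condition on each prime factor: 37 ≡ 1 (mod 4), exponent 1; 41 ≡ 1 (mod 4), exponent 1.
All primes ≡ 3 (mod 4) appear to even exponent (or don't appear), so by the two-squares theorem n IS expressible as a sum of two squares.
Step 3: Build a representation. Here n = 37 · 41 is a product of primes ≡ 1 (mod 4). Each prime p ≡ 1 (mod 4) is itself a sum of two squares; find a² by testing p − a² for a perfect square:
  37: 37 − 1² = 36 = 6² ⇒ 37 = 1² + 6².
  41: 41 − 1² = 40, 41 − 2² = 37, 41 − 3² = 32, 41 − 4² = 25 = 5² ⇒ 41 = 4² + 5².
  Combine using the Brahmagupta–Fibonacci identity (a² + b²)(c² + d²) = (ac − bd)² + (ad + bc)² = (ac + bd)² + (ad − bc)²:
  37 · 41 = 1517: from (1² + 6²)(4² + 5²), take (1·4 − 6·5, 1·5 + 6·4) = (4 − 30, 5 + 24) = (-26, 29); dropping signs (only squares matter) gives (26, 29); check 26² + 29² = 676 + 841 = 1517 ✓.
Step 4: Order so x ≤ y and verify: 26² + 29² = 676 + 841 = 1517 = n. ✓

n = 1517 = 26² + 29² (one valid representation with x ≤ y).


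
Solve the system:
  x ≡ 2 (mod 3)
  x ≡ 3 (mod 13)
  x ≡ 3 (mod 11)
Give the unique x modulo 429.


Moduli 3, 13, 11 are pairwise coprime; by CRT there is a unique solution modulo M = 3 · 13 · 11 = 429.
Solve pairwise, accumulating the modulus:
  Start with x ≡ 2 (mod 3).
  Combine with x ≡ 3 (mod 13): since gcd(3, 13) = 1, we get a unique residue mod 39.
    Write x = 2 + 3·t and substitute into x ≡ 3 (mod 13): 3·t ≡ 3 − 2 = 1 (mod 13).
    The inverse of 3 mod 13 is 9 (since 3·9 = 27 = 2·13 + 1), so t ≡ 9·1 = 9 ≡ 9 (mod 13).
    Then x = 2 + 3·9 = 29, valid modulo lcm(3, 13) = 39: x ≡ 29 (mod 39).
  Combine with x ≡ 3 (mod 11): since gcd(39, 11) = 1, we get a unique residue mod 429.
    Write x = 29 + 39·t and substitute into x ≡ 3 (mod 11): 39·t ≡ 3 − 29 = -26 (mod 11).
    Reduce coefficients mod 11: 6·t ≡ 7 (mod 11).
    The inverse of 6 mod 11 is 2 (since 6·2 = 12 = 1·11 + 1), so t ≡ 2·7 = 14 ≡ 3 (mod 11).
    Then x = 29 + 39·3 = 146, valid modulo lcm(39, 11) = 429: x ≡ 146 (mod 429).
Verify: 146 mod 3 = 2 ✓, 146 mod 13 = 3 ✓, 146 mod 11 = 3 ✓.

x ≡ 146 (mod 429).


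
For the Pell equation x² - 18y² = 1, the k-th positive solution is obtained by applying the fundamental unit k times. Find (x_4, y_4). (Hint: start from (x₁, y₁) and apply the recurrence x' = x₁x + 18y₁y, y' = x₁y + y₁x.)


Step 1: Find the fundamental solution (x₁, y₁) of x² - 18y² = 1.
  Expand √18 as a continued fraction. a₀ = ⌊√18⌋ = 4; iterate m_{k+1} = d_k·a_k − m_k, d_{k+1} = (18 − m_{k+1}²)/d_k, a_{k+1} = ⌊(a₀ + m_{k+1})/d_{k+1}⌋ (starting m₀ = 0, d₀ = 1), with convergents p_k = a_k·p_{k-1} + p_{k-2}, q_k = a_k·q_{k-1} + q_{k-2} (p₋₁ = 1, q₋₁ = 0):
  k = 0: a₀ = 4; p₀/q₀ = 4/1; p₀² − 18·q₀² = 16 − 18 = -2.
  k = 1: m = 4, d = 2, a = ⌊(4 + 4)/2⌋ = 4; p/q = (4·4 + 1)/(4·1 + 0) = 17/4; p² − 18·q² = 289 − 288 = 1.
  The first convergent with p² − 18·q² = 1 gives the fundamental solution (x₁, y₁) = (17, 4).
Step 2: Apply the recurrence (x_{n+1}, y_{n+1}) = (x₁x_n + 18y₁y_n, x₁y_n + y₁x_n) repeatedly.
  From (x_1, y_1) = (17, 4): x_2 = 17·17 + 18·4·4 = 577; y_2 = 17·4 + 4·17 = 136.
  From (x_2, y_2) = (577, 136): x_3 = 17·577 + 18·4·136 = 19601; y_3 = 17·136 + 4·577 = 4620.
  From (x_3, y_3) = (19601, 4620): x_4 = 17·19601 + 18·4·4620 = 665857; y_4 = 17·4620 + 4·19601 = 156944.
Step 3: Verify x_4² - 18·y_4² = 443365544449 - 443365544448 = 1 (should be 1). ✓

(x_1, y_1) = (17, 4); (x_4, y_4) = (665857, 156944).


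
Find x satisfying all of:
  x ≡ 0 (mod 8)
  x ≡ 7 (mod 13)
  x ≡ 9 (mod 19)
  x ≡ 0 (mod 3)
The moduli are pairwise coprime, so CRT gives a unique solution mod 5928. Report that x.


Product of moduli M = 8 · 13 · 19 · 3 = 5928.
Merge one congruence at a time:
  Start: x ≡ 0 (mod 8).
  Combine with x ≡ 7 (mod 13); new modulus lcm = 104.
    Write x = 0 + 8·t and substitute into x ≡ 7 (mod 13): 8·t ≡ 7 − 0 = 7 (mod 13).
    The inverse of 8 mod 13 is 5 (since 8·5 = 40 = 3·13 + 1), so t ≡ 5·7 = 35 ≡ 9 (mod 13).
    Then x = 0 + 8·9 = 72, valid modulo lcm(8, 13) = 104: x ≡ 72 (mod 104).
  Combine with x ≡ 9 (mod 19); new modulus lcm = 1976.
    Write x = 72 + 104·t and substitute into x ≡ 9 (mod 19): 104·t ≡ 9 − 72 = -63 (mod 19).
    Reduce coefficients mod 19: 9·t ≡ 13 (mod 19).
    The inverse of 9 mod 19 is 17 (since 9·17 = 153 = 8·19 + 1), so t ≡ 17·13 = 221 ≡ 12 (mod 19).
    Then x = 72 + 104·12 = 1320, valid modulo lcm(104, 19) = 1976: x ≡ 1320 (mod 1976).
  Combine with x ≡ 0 (mod 3); new modulus lcm = 5928.
    Write x = 1320 + 1976·t and substitute into x ≡ 0 (mod 3): 1976·t ≡ 0 − 1320 = -1320 (mod 3).
    Reduce coefficients mod 3: 2·t ≡ 0 (mod 3).
    The inverse of 2 mod 3 is 2 (since 2·2 = 4 = 1·3 + 1), so t ≡ 2·0 = 0 ≡ 0 (mod 3).
    Then x = 1320 + 1976·0 = 1320, valid modulo lcm(1976, 3) = 5928: x ≡ 1320 (mod 5928).
Verify against each original: 1320 mod 8 = 0, 1320 mod 13 = 7, 1320 mod 19 = 9, 1320 mod 3 = 0.

x ≡ 1320 (mod 5928).


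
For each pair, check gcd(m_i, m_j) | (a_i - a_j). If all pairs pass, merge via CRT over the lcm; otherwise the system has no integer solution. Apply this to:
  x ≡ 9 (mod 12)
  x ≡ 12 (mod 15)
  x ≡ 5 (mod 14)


Moduli 12, 15, 14 are not pairwise coprime, so CRT works modulo lcm(m_i) when all pairwise compatibility conditions hold.
Pairwise compatibility: gcd(m_i, m_j) must divide a_i - a_j for every pair.
Merge one congruence at a time:
  Start: x ≡ 9 (mod 12).
  Combine with x ≡ 12 (mod 15): gcd(12, 15) = 3; 12 - 9 = 3, which IS divisible by 3, so compatible.
    Write x = 9 + 12·t and substitute into x ≡ 12 (mod 15): 12·t ≡ 12 − 9 = 3 (mod 15).
    Divide the congruence (and modulus) by g = 3: 4·t ≡ 1 (mod 5).
    The inverse of 4 mod 5 is 4 (since 4·4 = 16 = 3·5 + 1), so t ≡ 4·1 = 4 ≡ 4 (mod 5).
    Then x = 9 + 12·4 = 57, valid modulo lcm(12, 15) = 60: x ≡ 57 (mod 60).
  Combine with x ≡ 5 (mod 14): gcd(60, 14) = 2; 5 - 57 = -52, which IS divisible by 2, so compatible.
    Write x = 57 + 60·t and substitute into x ≡ 5 (mod 14): 60·t ≡ 5 − 57 = -52 (mod 14).
    Divide the congruence (and modulus) by g = 2: 30·t ≡ -26 (mod 7).
    Reduce coefficients mod 7: 2·t ≡ 2 (mod 7).
    The inverse of 2 mod 7 is 4 (since 2·4 = 8 = 1·7 + 1), so t ≡ 4·2 = 8 ≡ 1 (mod 7).
    Then x = 57 + 60·1 = 117, valid modulo lcm(60, 14) = 420: x ≡ 117 (mod 420).
Verify: 117 mod 12 = 9, 117 mod 15 = 12, 117 mod 14 = 5.

x ≡ 117 (mod 420).


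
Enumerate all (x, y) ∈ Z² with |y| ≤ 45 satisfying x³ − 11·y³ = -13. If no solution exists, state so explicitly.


The equation is x³ - 11y³ = -13. For fixed y, x³ = 11·y³ − 13, so a solution requires the RHS to be a perfect cube.
Strategy: iterate y from -45 to 45, compute RHS = 11·y³ − 13, and check whether it is a (positive or negative) perfect cube.
Check small values of y:
  y = 0: RHS = -13 is not a perfect cube.
  y = 1: RHS = -2 is not a perfect cube.
  y = -1: RHS = -24 is not a perfect cube.
  y = 2: RHS = 75 is not a perfect cube.
  y = -2: RHS = -101 is not a perfect cube.
  y = 3: RHS = 284 is not a perfect cube.
  y = -3: RHS = -310 is not a perfect cube.
Continuing the search up to |y| = 45 finds no solutions either.
No (x, y) in the scanned range satisfies the equation.

No integer solutions with |y| ≤ 45.


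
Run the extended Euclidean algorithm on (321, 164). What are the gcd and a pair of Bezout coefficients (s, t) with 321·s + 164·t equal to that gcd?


Euclidean algorithm on (321, 164) — divide until remainder is 0:
  321 = 1 · 164 + 157
  164 = 1 · 157 + 7
  157 = 22 · 7 + 3
  7 = 2 · 3 + 1
  3 = 3 · 1 + 0
gcd(321, 164) = 1.
Track Bezout coefficients alongside the remainders: start with r₀ = 321 = a·1 + b·0 (s = 1, t = 0) and r₁ = 164 = a·0 + b·1 (s = 0, t = 1); each new remainder r_{k+1} = r_{k-1} − q_k·r_k inherits s_{k+1} = s_{k-1} − q_k·s_k, t_{k+1} = t_{k-1} − q_k·t_k, so r_k = a·s_k + b·t_k at every step:
  q = 1: r = 157, s = 1 − 1·0 = 1, t = 0 − 1·1 = -1  (check: 321·1 + 164·(-1) = 157)
  q = 1: r = 7, s = 0 − 1·1 = -1, t = 1 − 1·(-1) = 2  (check: 321·(-1) + 164·2 = 7)
  q = 22: r = 3, s = 1 − 22·(-1) = 23, t = -1 − 22·2 = -45  (check: 321·23 + 164·(-45) = 3)
  q = 2: r = 1, s = -1 − 2·23 = -47, t = 2 − 2·(-45) = 92  (check: 321·(-47) + 164·92 = 1)
The row with r = 1 (the gcd) gives the Bezout coefficients s = -47, t = 92.
Result: 321 · (-47) + 164 · (92) = 1.

gcd(321, 164) = 1; s = -47, t = 92 (check: 321·(-47) + 164·92 = 1).


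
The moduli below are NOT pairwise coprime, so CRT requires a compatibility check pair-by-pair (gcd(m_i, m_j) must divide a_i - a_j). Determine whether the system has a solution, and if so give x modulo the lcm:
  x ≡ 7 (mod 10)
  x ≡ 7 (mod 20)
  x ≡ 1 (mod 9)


Moduli 10, 20, 9 are not pairwise coprime, so CRT works modulo lcm(m_i) when all pairwise compatibility conditions hold.
Pairwise compatibility: gcd(m_i, m_j) must divide a_i - a_j for every pair.
Merge one congruence at a time:
  Start: x ≡ 7 (mod 10).
  Combine with x ≡ 7 (mod 20): gcd(10, 20) = 10; 7 - 7 = 0, which IS divisible by 10, so compatible.
    Write x = 7 + 10·t and substitute into x ≡ 7 (mod 20): 10·t ≡ 7 − 7 = 0 (mod 20).
    Divide the congruence (and modulus) by g = 10: 1·t ≡ 0 (mod 2).
    So t ≡ 0 (mod 2).
    Then x = 7 + 10·0 = 7, valid modulo lcm(10, 20) = 20: x ≡ 7 (mod 20).
  Combine with x ≡ 1 (mod 9): gcd(20, 9) = 1; 1 - 7 = -6, which IS divisible by 1, so compatible.
    Write x = 7 + 20·t and substitute into x ≡ 1 (mod 9): 20·t ≡ 1 − 7 = -6 (mod 9).
    Reduce coefficients mod 9: 2·t ≡ 3 (mod 9).
    The inverse of 2 mod 9 is 5 (since 2·5 = 10 = 1·9 + 1), so t ≡ 5·3 = 15 ≡ 6 (mod 9).
    Then x = 7 + 20·6 = 127, valid modulo lcm(20, 9) = 180: x ≡ 127 (mod 180).
Verify: 127 mod 10 = 7, 127 mod 20 = 7, 127 mod 9 = 1.

x ≡ 127 (mod 180).


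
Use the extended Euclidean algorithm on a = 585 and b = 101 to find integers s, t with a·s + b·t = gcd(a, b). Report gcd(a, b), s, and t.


Euclidean algorithm on (585, 101) — divide until remainder is 0:
  585 = 5 · 101 + 80
  101 = 1 · 80 + 21
  80 = 3 · 21 + 17
  21 = 1 · 17 + 4
  17 = 4 · 4 + 1
  4 = 4 · 1 + 0
gcd(585, 101) = 1.
Track Bezout coefficients alongside the remainders: start with r₀ = 585 = a·1 + b·0 (s = 1, t = 0) and r₁ = 101 = a·0 + b·1 (s = 0, t = 1); each new remainder r_{k+1} = r_{k-1} − q_k·r_k inherits s_{k+1} = s_{k-1} − q_k·s_k, t_{k+1} = t_{k-1} − q_k·t_k, so r_k = a·s_k + b·t_k at every step:
  q = 5: r = 80, s = 1 − 5·0 = 1, t = 0 − 5·1 = -5  (check: 585·1 + 101·(-5) = 80)
  q = 1: r = 21, s = 0 − 1·1 = -1, t = 1 − 1·(-5) = 6  (check: 585·(-1) + 101·6 = 21)
  q = 3: r = 17, s = 1 − 3·(-1) = 4, t = -5 − 3·6 = -23  (check: 585·4 + 101·(-23) = 17)
  q = 1: r = 4, s = -1 − 1·4 = -5, t = 6 − 1·(-23) = 29  (check: 585·(-5) + 101·29 = 4)
  q = 4: r = 1, s = 4 − 4·(-5) = 24, t = -23 − 4·29 = -139  (check: 585·24 + 101·(-139) = 1)
The row with r = 1 (the gcd) gives the Bezout coefficients s = 24, t = -139.
Result: 585 · (24) + 101 · (-139) = 1.

gcd(585, 101) = 1; s = 24, t = -139 (check: 585·24 + 101·(-139) = 1).


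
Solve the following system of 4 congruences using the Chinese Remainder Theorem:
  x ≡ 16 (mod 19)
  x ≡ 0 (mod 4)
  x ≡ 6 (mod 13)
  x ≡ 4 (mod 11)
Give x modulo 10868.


Product of moduli M = 19 · 4 · 13 · 11 = 10868.
Merge one congruence at a time:
  Start: x ≡ 16 (mod 19).
  Combine with x ≡ 0 (mod 4); new modulus lcm = 76.
    Write x = 16 + 19·t and substitute into x ≡ 0 (mod 4): 19·t ≡ 0 − 16 = -16 (mod 4).
    Reduce coefficients mod 4: 3·t ≡ 0 (mod 4).
    The inverse of 3 mod 4 is 3 (since 3·3 = 9 = 2·4 + 1), so t ≡ 3·0 = 0 ≡ 0 (mod 4).
    Then x = 16 + 19·0 = 16, valid modulo lcm(19, 4) = 76: x ≡ 16 (mod 76).
  Combine with x ≡ 6 (mod 13); new modulus lcm = 988.
    Write x = 16 + 76·t and substitute into x ≡ 6 (mod 13): 76·t ≡ 6 − 16 = -10 (mod 13).
    Reduce coefficients mod 13: 11·t ≡ 3 (mod 13).
    The inverse of 11 mod 13 is 6 (since 11·6 = 66 = 5·13 + 1), so t ≡ 6·3 = 18 ≡ 5 (mod 13).
    Then x = 16 + 76·5 = 396, valid modulo lcm(76, 13) = 988: x ≡ 396 (mod 988).
  Combine with x ≡ 4 (mod 11); new modulus lcm = 10868.
    Write x = 396 + 988·t and substitute into x ≡ 4 (mod 11): 988·t ≡ 4 − 396 = -392 (mod 11).
    Reduce coefficients mod 11: 9·t ≡ 4 (mod 11).
    The inverse of 9 mod 11 is 5 (since 9·5 = 45 = 4·11 + 1), so t ≡ 5·4 = 20 ≡ 9 (mod 11).
    Then x = 396 + 988·9 = 9288, valid modulo lcm(988, 11) = 10868: x ≡ 9288 (mod 10868).
Verify against each original: 9288 mod 19 = 16, 9288 mod 4 = 0, 9288 mod 13 = 6, 9288 mod 11 = 4.

x ≡ 9288 (mod 10868).


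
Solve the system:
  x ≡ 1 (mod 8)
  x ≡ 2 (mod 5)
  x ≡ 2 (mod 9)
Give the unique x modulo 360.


Moduli 8, 5, 9 are pairwise coprime; by CRT there is a unique solution modulo M = 8 · 5 · 9 = 360.
Solve pairwise, accumulating the modulus:
  Start with x ≡ 1 (mod 8).
  Combine with x ≡ 2 (mod 5): since gcd(8, 5) = 1, we get a unique residue mod 40.
    Write x = 1 + 8·t and substitute into x ≡ 2 (mod 5): 8·t ≡ 2 − 1 = 1 (mod 5).
    Reduce coefficients mod 5: 3·t ≡ 1 (mod 5).
    The inverse of 3 mod 5 is 2 (since 3·2 = 6 = 1·5 + 1), so t ≡ 2·1 = 2 ≡ 2 (mod 5).
    Then x = 1 + 8·2 = 17, valid modulo lcm(8, 5) = 40: x ≡ 17 (mod 40).
  Combine with x ≡ 2 (mod 9): since gcd(40, 9) = 1, we get a unique residue mod 360.
    Write x = 17 + 40·t and substitute into x ≡ 2 (mod 9): 40·t ≡ 2 − 17 = -15 (mod 9).
    Reduce coefficients mod 9: 4·t ≡ 3 (mod 9).
    The inverse of 4 mod 9 is 7 (since 4·7 = 28 = 3·9 + 1), so t ≡ 7·3 = 21 ≡ 3 (mod 9).
    Then x = 17 + 40·3 = 137, valid modulo lcm(40, 9) = 360: x ≡ 137 (mod 360).
Verify: 137 mod 8 = 1 ✓, 137 mod 5 = 2 ✓, 137 mod 9 = 2 ✓.

x ≡ 137 (mod 360).


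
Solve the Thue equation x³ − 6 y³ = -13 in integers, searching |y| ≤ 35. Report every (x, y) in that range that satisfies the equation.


The equation is x³ - 6y³ = -13. For fixed y, x³ = 6·y³ − 13, so a solution requires the RHS to be a perfect cube.
Strategy: iterate y from -35 to 35, compute RHS = 6·y³ − 13, and check whether it is a (positive or negative) perfect cube.
Check small values of y:
  y = 0: RHS = -13 is not a perfect cube.
  y = 1: RHS = -7 is not a perfect cube.
  y = -1: RHS = -19 is not a perfect cube.
  y = 2: RHS = 35 is not a perfect cube.
  y = -2: RHS = -61 is not a perfect cube.
  y = 3: RHS = 149 is not a perfect cube.
  y = -3: RHS = -175 is not a perfect cube.
Continuing the search up to |y| = 35 finds no solutions either.
No (x, y) in the scanned range satisfies the equation.

No integer solutions with |y| ≤ 35.


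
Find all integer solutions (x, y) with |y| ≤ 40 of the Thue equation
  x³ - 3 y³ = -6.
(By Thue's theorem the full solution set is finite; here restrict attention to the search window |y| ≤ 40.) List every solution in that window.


The equation is x³ - 3y³ = -6. For fixed y, x³ = 3·y³ − 6, so a solution requires the RHS to be a perfect cube.
Strategy: iterate y from -40 to 40, compute RHS = 3·y³ − 6, and check whether it is a (positive or negative) perfect cube.
Check small values of y:
  y = 0: RHS = -6 is not a perfect cube.
  y = 1: RHS = -3 is not a perfect cube.
  y = -1: RHS = -9 is not a perfect cube.
  y = 2: RHS = 18 is not a perfect cube.
  y = -2: RHS = -30 is not a perfect cube.
  y = 3: RHS = 75 is not a perfect cube.
  y = -3: RHS = -87 is not a perfect cube.
Continuing the search up to |y| = 40 finds no solutions either.
No (x, y) in the scanned range satisfies the equation.

No integer solutions with |y| ≤ 40.


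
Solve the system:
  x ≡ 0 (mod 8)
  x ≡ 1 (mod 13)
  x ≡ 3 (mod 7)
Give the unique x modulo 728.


Moduli 8, 13, 7 are pairwise coprime; by CRT there is a unique solution modulo M = 8 · 13 · 7 = 728.
Solve pairwise, accumulating the modulus:
  Start with x ≡ 0 (mod 8).
  Combine with x ≡ 1 (mod 13): since gcd(8, 13) = 1, we get a unique residue mod 104.
    Write x = 0 + 8·t and substitute into x ≡ 1 (mod 13): 8·t ≡ 1 − 0 = 1 (mod 13).
    The inverse of 8 mod 13 is 5 (since 8·5 = 40 = 3·13 + 1), so t ≡ 5·1 = 5 ≡ 5 (mod 13).
    Then x = 0 + 8·5 = 40, valid modulo lcm(8, 13) = 104: x ≡ 40 (mod 104).
  Combine with x ≡ 3 (mod 7): since gcd(104, 7) = 1, we get a unique residue mod 728.
    Write x = 40 + 104·t and substitute into x ≡ 3 (mod 7): 104·t ≡ 3 − 40 = -37 (mod 7).
    Reduce coefficients mod 7: 6·t ≡ 5 (mod 7).
    The inverse of 6 mod 7 is 6 (since 6·6 = 36 = 5·7 + 1), so t ≡ 6·5 = 30 ≡ 2 (mod 7).
    Then x = 40 + 104·2 = 248, valid modulo lcm(104, 7) = 728: x ≡ 248 (mod 728).
Verify: 248 mod 8 = 0 ✓, 248 mod 13 = 1 ✓, 248 mod 7 = 3 ✓.

x ≡ 248 (mod 728).


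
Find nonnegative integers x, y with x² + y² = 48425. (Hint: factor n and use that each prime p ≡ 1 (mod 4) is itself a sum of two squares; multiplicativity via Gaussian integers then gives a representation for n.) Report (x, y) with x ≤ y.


Step 1: Factor n = 48425 = 5^2 · 13 · 149.
Step 2: Check the mod-4 condition on each prime factor: 5 ≡ 1 (mod 4), exponent 2; 13 ≡ 1 (mod 4), exponent 1; 149 ≡ 1 (mod 4), exponent 1.
All primes ≡ 3 (mod 4) appear to even exponent (or don't appear), so by the two-squares theorem n IS expressible as a sum of two squares.
Step 3: Build a representation. Group n = k² · m with k = 5 and m = 13 · 149 = 1937 (a product of primes ≡ 1 (mod 4)); a representation of m scales to one of n via (k·x)² + (k·y)² = k²(x² + y²). Each prime p ≡ 1 (mod 4) is itself a sum of two squares; find a² by testing p − a² for a perfect square:
  13: 13 − 1² = 12, 13 − 2² = 9 = 3² ⇒ 13 = 2² + 3².
  149: 149 − 1² = 148, 149 − 2² = 145, 149 − 3² = 140, 149 − 4² = 133, 149 − 5² = 124, 149 − 6² = 113, 149 − 7² = 100 = 10² ⇒ 149 = 7² + 10².
  Combine using the Brahmagupta–Fibonacci identity (a² + b²)(c² + d²) = (ac − bd)² + (ad + bc)² = (ac + bd)² + (ad − bc)²:
  13 · 149 = 1937: from (2² + 3²)(7² + 10²), take (2·7 − 3·10, 2·10 + 3·7) = (14 − 30, 20 + 21) = (-16, 41); dropping signs (only squares matter) gives (16, 41); check 16² + 41² = 256 + 1681 = 1937 ✓.
  Scale by k = 5: (5·16, 5·41) = (80, 205).
Step 4: Order so x ≤ y and verify: 80² + 205² = 6400 + 42025 = 48425 = n. ✓

n = 48425 = 80² + 205² (one valid representation with x ≤ y).


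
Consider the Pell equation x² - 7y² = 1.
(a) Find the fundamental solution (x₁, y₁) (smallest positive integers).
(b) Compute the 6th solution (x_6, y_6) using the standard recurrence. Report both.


Step 1: Find the fundamental solution (x₁, y₁) of x² - 7y² = 1.
  Expand √7 as a continued fraction. a₀ = ⌊√7⌋ = 2; iterate m_{k+1} = d_k·a_k − m_k, d_{k+1} = (7 − m_{k+1}²)/d_k, a_{k+1} = ⌊(a₀ + m_{k+1})/d_{k+1}⌋ (starting m₀ = 0, d₀ = 1), with convergents p_k = a_k·p_{k-1} + p_{k-2}, q_k = a_k·q_{k-1} + q_{k-2} (p₋₁ = 1, q₋₁ = 0):
  k = 0: a₀ = 2; p₀/q₀ = 2/1; p₀² − 7·q₀² = 4 − 7 = -3.
  k = 1: m = 2, d = 3, a = ⌊(2 + 2)/3⌋ = 1; p/q = (1·2 + 1)/(1·1 + 0) = 3/1; p² − 7·q² = 9 − 7 = 2.
  k = 2: m = 1, d = 2, a = ⌊(2 + 1)/2⌋ = 1; p/q = (1·3 + 2)/(1·1 + 1) = 5/2; p² − 7·q² = 25 − 28 = -3.
  k = 3: m = 1, d = 3, a = ⌊(2 + 1)/3⌋ = 1; p/q = (1·5 + 3)/(1·2 + 1) = 8/3; p² − 7·q² = 64 − 63 = 1.
  The first convergent with p² − 7·q² = 1 gives the fundamental solution (x₁, y₁) = (8, 3).
Step 2: Apply the recurrence (x_{n+1}, y_{n+1}) = (x₁x_n + 7y₁y_n, x₁y_n + y₁x_n) repeatedly.
  From (x_1, y_1) = (8, 3): x_2 = 8·8 + 7·3·3 = 127; y_2 = 8·3 + 3·8 = 48.
  From (x_2, y_2) = (127, 48): x_3 = 8·127 + 7·3·48 = 2024; y_3 = 8·48 + 3·127 = 765.
  From (x_3, y_3) = (2024, 765): x_4 = 8·2024 + 7·3·765 = 32257; y_4 = 8·765 + 3·2024 = 12192.
  From (x_4, y_4) = (32257, 12192): x_5 = 8·32257 + 7·3·12192 = 514088; y_5 = 8·12192 + 3·32257 = 194307.
  From (x_5, y_5) = (514088, 194307): x_6 = 8·514088 + 7·3·194307 = 8193151; y_6 = 8·194307 + 3·514088 = 3096720.
Step 3: Verify x_6² - 7·y_6² = 67127723308801 - 67127723308800 = 1 (should be 1). ✓

(x_1, y_1) = (8, 3); (x_6, y_6) = (8193151, 3096720).


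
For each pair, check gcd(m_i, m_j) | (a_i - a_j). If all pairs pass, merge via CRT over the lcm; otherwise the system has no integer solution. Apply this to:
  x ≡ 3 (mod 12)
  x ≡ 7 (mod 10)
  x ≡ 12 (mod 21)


Moduli 12, 10, 21 are not pairwise coprime, so CRT works modulo lcm(m_i) when all pairwise compatibility conditions hold.
Pairwise compatibility: gcd(m_i, m_j) must divide a_i - a_j for every pair.
Merge one congruence at a time:
  Start: x ≡ 3 (mod 12).
  Combine with x ≡ 7 (mod 10): gcd(12, 10) = 2; 7 - 3 = 4, which IS divisible by 2, so compatible.
    Write x = 3 + 12·t and substitute into x ≡ 7 (mod 10): 12·t ≡ 7 − 3 = 4 (mod 10).
    Divide the congruence (and modulus) by g = 2: 6·t ≡ 2 (mod 5).
    Reduce coefficients mod 5: 1·t ≡ 2 (mod 5).
    So t ≡ 2 (mod 5).
    Then x = 3 + 12·2 = 27, valid modulo lcm(12, 10) = 60: x ≡ 27 (mod 60).
  Combine with x ≡ 12 (mod 21): gcd(60, 21) = 3; 12 - 27 = -15, which IS divisible by 3, so compatible.
    Write x = 27 + 60·t and substitute into x ≡ 12 (mod 21): 60·t ≡ 12 − 27 = -15 (mod 21).
    Divide the congruence (and modulus) by g = 3: 20·t ≡ -5 (mod 7).
    Reduce coefficients mod 7: 6·t ≡ 2 (mod 7).
    The inverse of 6 mod 7 is 6 (since 6·6 = 36 = 5·7 + 1), so t ≡ 6·2 = 12 ≡ 5 (mod 7).
    Then x = 27 + 60·5 = 327, valid modulo lcm(60, 21) = 420: x ≡ 327 (mod 420).
Verify: 327 mod 12 = 3, 327 mod 10 = 7, 327 mod 21 = 12.

x ≡ 327 (mod 420).


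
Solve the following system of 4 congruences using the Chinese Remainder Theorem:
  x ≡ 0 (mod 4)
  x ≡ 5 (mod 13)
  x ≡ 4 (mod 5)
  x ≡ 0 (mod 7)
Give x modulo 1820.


Product of moduli M = 4 · 13 · 5 · 7 = 1820.
Merge one congruence at a time:
  Start: x ≡ 0 (mod 4).
  Combine with x ≡ 5 (mod 13); new modulus lcm = 52.
    Write x = 0 + 4·t and substitute into x ≡ 5 (mod 13): 4·t ≡ 5 − 0 = 5 (mod 13).
    The inverse of 4 mod 13 is 10 (since 4·10 = 40 = 3·13 + 1), so t ≡ 10·5 = 50 ≡ 11 (mod 13).
    Then x = 0 + 4·11 = 44, valid modulo lcm(4, 13) = 52: x ≡ 44 (mod 52).
  Combine with x ≡ 4 (mod 5); new modulus lcm = 260.
    Write x = 44 + 52·t and substitute into x ≡ 4 (mod 5): 52·t ≡ 4 − 44 = -40 (mod 5).
    Reduce coefficients mod 5: 2·t ≡ 0 (mod 5).
    The inverse of 2 mod 5 is 3 (since 2·3 = 6 = 1·5 + 1), so t ≡ 3·0 = 0 ≡ 0 (mod 5).
    Then x = 44 + 52·0 = 44, valid modulo lcm(52, 5) = 260: x ≡ 44 (mod 260).
  Combine with x ≡ 0 (mod 7); new modulus lcm = 1820.
    Write x = 44 + 260·t and substitute into x ≡ 0 (mod 7): 260·t ≡ 0 − 44 = -44 (mod 7).
    Reduce coefficients mod 7: 1·t ≡ 5 (mod 7).
    So t ≡ 5 (mod 7).
    Then x = 44 + 260·5 = 1344, valid modulo lcm(260, 7) = 1820: x ≡ 1344 (mod 1820).
Verify against each original: 1344 mod 4 = 0, 1344 mod 13 = 5, 1344 mod 5 = 4, 1344 mod 7 = 0.

x ≡ 1344 (mod 1820).
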